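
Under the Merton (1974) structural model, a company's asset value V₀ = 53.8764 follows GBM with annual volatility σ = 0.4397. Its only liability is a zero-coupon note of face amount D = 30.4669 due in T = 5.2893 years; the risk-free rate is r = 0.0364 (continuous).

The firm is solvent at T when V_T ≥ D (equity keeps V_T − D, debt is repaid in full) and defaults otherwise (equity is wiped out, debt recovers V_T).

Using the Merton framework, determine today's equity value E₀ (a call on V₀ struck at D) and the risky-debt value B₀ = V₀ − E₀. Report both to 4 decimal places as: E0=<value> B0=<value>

Equity is a call on the firm's assets struck at D = 30.4669:
d₁ = [ln(V₀/D) + (r + σ²/2)T] / (σ√T)
   = [ln(53.8764/30.4669) + (0.0364 + 0.5·0.4397²)·5.2893] / (0.4397·√5.2893)
   = [0.570052 + 0.703837] / 1.011243 = 1.259725
d₂ = d₁ − σ√T = 1.259725 − 1.011243 = 0.248482
N(d₁) = 0.896116,  N(d₂) = 0.598119,  e^(−rT) = 0.824869
E₀ = V₀·N(d₁) − D·e^(−rT)·N(d₂)
   = 53.8764·0.896116 − 30.4669·0.824869·0.598119 = 33.248031
B₀ = V₀ − E₀ = 53.8764 − 33.248031 = 20.628369

E0=33.2480 B0=20.6284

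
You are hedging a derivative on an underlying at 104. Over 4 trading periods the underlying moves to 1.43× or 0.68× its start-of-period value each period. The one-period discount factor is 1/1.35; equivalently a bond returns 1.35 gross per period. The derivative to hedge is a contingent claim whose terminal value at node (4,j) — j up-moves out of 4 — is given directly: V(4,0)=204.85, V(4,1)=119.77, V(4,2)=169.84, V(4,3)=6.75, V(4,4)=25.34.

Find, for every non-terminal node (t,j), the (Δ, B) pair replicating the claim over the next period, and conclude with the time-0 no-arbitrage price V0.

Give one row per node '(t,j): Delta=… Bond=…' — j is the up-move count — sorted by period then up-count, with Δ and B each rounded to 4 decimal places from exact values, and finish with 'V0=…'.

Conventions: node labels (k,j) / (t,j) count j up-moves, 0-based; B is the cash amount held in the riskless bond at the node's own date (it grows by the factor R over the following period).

(0,0): Delta=-0.1405 Bond=23.0439
(1,0): Delta=-1.2577 Bond=110.1164
(1,1): Delta=-0.0771 Bond=21.6756
(2,0): Delta=0.7323 Bond=52.9596
(2,1): Delta=-1.3707 Bond=160.0837
(2,2): Delta=-0.0037 Bond=13.6416
(3,0): Delta=-3.4690 Bond=208.8809
(3,1): Delta=0.9708 Bond=55.0913
(3,2): Delta=-1.5037 Bond=235.3395
(3,3): Delta=0.0815 Bond=-7.4851
V0=8.4270

Risk-neutral probability p* = (R−d)/(u−d) = (1.35−0.68)/(1.43−0.68) = 0.8933.
Payoffs at expiry: V(4,0)=204.8500, V(4,1)=119.7700, V(4,2)=169.8400, V(4,3)=6.7500, V(4,4)=25.3400
  t=3,j=0: stock 32.7009 → up 46.7623 (V=119.7700), down 22.2366 (V=204.8500). Price 95.4409; hedge Δ=-3.4690, bond B=208.8809.
  t=3,j=1: stock 68.7681 → up 98.3384 (V=169.8400), down 46.7623 (V=119.7700). Price 121.8513; hedge Δ=0.9708, bond B=55.0913.
  t=3,j=2: stock 144.6153 → up 206.7999 (V=6.7500), down 98.3384 (V=169.8400). Price 17.8861; hedge Δ=-1.5037, bond B=235.3395.
  t=3,j=3: stock 304.1175 → up 434.8881 (V=25.3400), down 206.7999 (V=6.7500). Price 17.3015; hedge Δ=0.0815, bond B=-7.4851.
  t=2,j=0: stock 48.0896 → up 68.7681 (V=121.8513), down 32.7009 (V=95.4409). Price 88.1734; hedge Δ=0.7323, bond B=52.9596.
  t=2,j=1: stock 101.1296 → up 144.6153 (V=17.8861), down 68.7681 (V=121.8513). Price 21.4635; hedge Δ=-1.3707, bond B=160.0837.
  t=2,j=2: stock 212.6696 → up 304.1175 (V=17.3015), down 144.6153 (V=17.8861). Price 12.8621; hedge Δ=-0.0037, bond B=13.6416.
  t=1,j=0: stock 70.7200 → up 101.1296 (V=21.4635), down 48.0896 (V=88.1734). Price 21.1698; hedge Δ=-1.2577, bond B=110.1164.
  t=1,j=1: stock 148.7200 → up 212.6696 (V=12.8621), down 101.1296 (V=21.4635). Price 10.2071; hedge Δ=-0.0771, bond B=21.6756.
  t=0,j=0: stock 104.0000 → up 148.7200 (V=10.2071), down 70.7200 (V=21.1698). Price 8.4270; hedge Δ=-0.1405, bond B=23.0439.
Verification: the root portfolio costs Δ(0,0)·S0 + B(0,0) = 8.4270, matching V0.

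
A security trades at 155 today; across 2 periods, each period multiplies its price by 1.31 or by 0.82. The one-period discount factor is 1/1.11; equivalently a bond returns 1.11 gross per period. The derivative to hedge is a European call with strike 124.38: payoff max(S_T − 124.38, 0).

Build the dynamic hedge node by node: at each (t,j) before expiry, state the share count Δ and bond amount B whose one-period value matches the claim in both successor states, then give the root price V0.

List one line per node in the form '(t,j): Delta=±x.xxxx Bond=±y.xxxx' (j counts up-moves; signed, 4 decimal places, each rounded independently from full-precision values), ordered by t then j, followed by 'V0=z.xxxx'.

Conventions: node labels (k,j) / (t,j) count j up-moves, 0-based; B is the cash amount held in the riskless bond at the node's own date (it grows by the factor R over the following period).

Under the risk-neutral measure, an up-move has probability p* = (R−d)/(u−d) = 0.5918 and values discount at R = 1.11.
At maturity the claim pays: V(2,0)=0.0000, V(2,1)=42.1210, V(2,2)=141.6155
(1,0): S=127.1000. Δ = (V_up−V_dn)/(S_up−S_dn) = (42.1210−0.0000)/(166.5010−104.2220) = 0.6763. V = [p*·42.1210 + (1−p*)·0.0000]/1.11 = 22.4583. B = V − Δ·S = -63.5029.
(1,1): S=203.0500. Δ = (V_up−V_dn)/(S_up−S_dn) = (141.6155−42.1210)/(265.9955−166.5010) = 1.0000. V = [p*·141.6155 + (1−p*)·42.1210]/1.11 = 90.9959. B = V − Δ·S = -112.0541.
(0,0): S=155.0000. Δ = (V_up−V_dn)/(S_up−S_dn) = (90.9959−22.4583)/(203.0500−127.1000) = 0.9024. V = [p*·90.9959 + (1−p*)·22.4583]/1.11 = 56.7760. B = V − Δ·S = -83.0966.
Check: Δ(0,0)·S0 + B(0,0) = 56.7760 = V0.

(0,0): Delta=0.9024 Bond=-83.0966
(1,0): Delta=0.6763 Bond=-63.5029
(1,1): Delta=1.0000 Bond=-112.0541
V0=56.7760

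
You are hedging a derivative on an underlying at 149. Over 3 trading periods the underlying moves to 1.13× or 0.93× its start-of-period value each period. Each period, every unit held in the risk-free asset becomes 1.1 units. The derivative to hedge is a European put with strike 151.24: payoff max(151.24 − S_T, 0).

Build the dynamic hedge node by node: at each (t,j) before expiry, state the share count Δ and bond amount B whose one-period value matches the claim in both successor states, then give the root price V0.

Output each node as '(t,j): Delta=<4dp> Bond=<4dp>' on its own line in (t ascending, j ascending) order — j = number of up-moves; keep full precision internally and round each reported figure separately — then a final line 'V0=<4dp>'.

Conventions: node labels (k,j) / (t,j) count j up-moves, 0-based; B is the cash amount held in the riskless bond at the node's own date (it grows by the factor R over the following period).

(0,0): Delta=-0.0558 Bond=8.6366
(1,0): Delta=-0.2834 Bond=41.0418
(1,1): Delta=-0.0227 Bond=3.9341
(2,0): Delta=-1.0000 Bond=137.4909
(2,1): Delta=-0.1794 Bond=28.8499
(2,2): Delta=0.0000 Bond=0.0000
V0=0.3217

Risk-neutral probability p* = (R−d)/(u−d) = (1.1−0.93)/(1.13−0.93) = 0.8500.
Terminal payoffs: V(3,0)=31.3908, V(3,1)=5.6168, V(3,2)=0.0000, V(3,3)=0.0000
(2,0): S=128.8701. Δ = (V_up−V_dn)/(S_up−S_dn) = (5.6168−31.3908)/(145.6232−119.8492) = -1.0000. V = [p*·5.6168 + (1−p*)·31.3908]/1.1 = 8.6208. B = V − Δ·S = 137.4909.
(2,1): S=156.5841. Δ = (V_up−V_dn)/(S_up−S_dn) = (0.0000−5.6168)/(176.9400−145.6232) = -0.1794. V = [p*·0.0000 + (1−p*)·5.6168]/1.1 = 0.7659. B = V − Δ·S = 28.8499.
(2,2): S=190.2581. Δ = (V_up−V_dn)/(S_up−S_dn) = (0.0000−0.0000)/(214.9917−176.9400) = 0.0000. V = [p*·0.0000 + (1−p*)·0.0000]/1.1 = 0.0000. B = V − Δ·S = 0.0000.
(1,0): S=138.5700. Δ = (V_up−V_dn)/(S_up−S_dn) = (0.7659−8.6208)/(156.5841−128.8701) = -0.2834. V = [p*·0.7659 + (1−p*)·8.6208]/1.1 = 1.7674. B = V − Δ·S = 41.0418.
(1,1): S=168.3700. Δ = (V_up−V_dn)/(S_up−S_dn) = (0.0000−0.7659)/(190.2581−156.5841) = -0.0227. V = [p*·0.0000 + (1−p*)·0.7659]/1.1 = 0.1044. B = V − Δ·S = 3.9341.
(0,0): S=149.0000. Δ = (V_up−V_dn)/(S_up−S_dn) = (0.1044−1.7674)/(168.3700−138.5700) = -0.0558. V = [p*·0.1044 + (1−p*)·1.7674]/1.1 = 0.3217. B = V − Δ·S = 8.6366.
Verification: the root portfolio costs Δ(0,0)·S0 + B(0,0) = 0.3217, matching V0.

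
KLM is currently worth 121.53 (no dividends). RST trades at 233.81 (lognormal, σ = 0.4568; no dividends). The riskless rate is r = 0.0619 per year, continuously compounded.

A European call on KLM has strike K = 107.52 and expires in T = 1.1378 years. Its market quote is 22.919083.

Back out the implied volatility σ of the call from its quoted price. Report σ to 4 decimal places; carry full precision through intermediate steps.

sigma = 0.1747

At σ = 0.1747 the Black–Scholes value reproduces the quote:
σ√T = 0.1747·√1.1378 = 0.186348
d₁ = (ln(S/K) + (r+σ²/2)T) / (σ√T) = (ln(121.53/107.52) + (0.0619+0.1747²/2)·1.1378) / 0.186348 = (0.122484 + 0.087793) / 0.186348 = 1.128407
d₂ = d₁ − σ√T = 1.128407 − 0.186348 = 0.942059
e^{−rT} = 0.931993
N(d₁) = 0.870426,  N(d₂) = 0.826919
V = S·N(d₁) − K·e^{−rT}·N(d₂) = 105.782872 − 82.863789 = 22.919083 (equal to the quote); since ∂V/∂σ > 0 for all σ, the implied volatility is unique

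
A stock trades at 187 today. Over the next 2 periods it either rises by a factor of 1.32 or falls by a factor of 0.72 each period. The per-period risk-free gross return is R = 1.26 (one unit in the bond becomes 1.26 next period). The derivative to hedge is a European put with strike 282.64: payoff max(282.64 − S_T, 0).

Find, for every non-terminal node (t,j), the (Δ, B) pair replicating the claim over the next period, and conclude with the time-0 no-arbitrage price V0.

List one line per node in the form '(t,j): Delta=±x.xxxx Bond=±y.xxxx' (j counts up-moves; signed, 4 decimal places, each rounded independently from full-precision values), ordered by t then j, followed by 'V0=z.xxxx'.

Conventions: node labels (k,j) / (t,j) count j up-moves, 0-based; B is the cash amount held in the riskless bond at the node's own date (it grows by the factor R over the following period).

Since d<R<u, set p* = (R−d)/(u−d) = 0.9000; price each node as the discounted p*-expectation of its children.
Payoffs at expiry: V(2,0)=185.6992, V(2,1)=104.9152, V(2,2)=0.0000
(1,0): S=134.6400. Δ = (V_up−V_dn)/(S_up−S_dn) = (104.9152−185.6992)/(177.7248−96.9408) = -1.0000. V = [p*·104.9152 + (1−p*)·185.6992]/1.26 = 89.6775. B = V − Δ·S = 224.3175.
(1,1): S=246.8400. Δ = (V_up−V_dn)/(S_up−S_dn) = (0.0000−104.9152)/(325.8288−177.7248) = -0.7084. V = [p*·0.0000 + (1−p*)·104.9152]/1.26 = 8.3266. B = V − Δ·S = 183.1853.
(0,0): S=187.0000. Δ = (V_up−V_dn)/(S_up−S_dn) = (8.3266−89.6775)/(246.8400−134.6400) = -0.7251. V = [p*·8.3266 + (1−p*)·89.6775]/1.26 = 13.0648. B = V − Δ·S = 148.6496.
Verification: the root portfolio costs Δ(0,0)·S0 + B(0,0) = 13.0648, matching V0.

(0,0): Delta=-0.7251 Bond=148.6496
(1,0): Delta=-1.0000 Bond=224.3175
(1,1): Delta=-0.7084 Bond=183.1853
V0=13.0648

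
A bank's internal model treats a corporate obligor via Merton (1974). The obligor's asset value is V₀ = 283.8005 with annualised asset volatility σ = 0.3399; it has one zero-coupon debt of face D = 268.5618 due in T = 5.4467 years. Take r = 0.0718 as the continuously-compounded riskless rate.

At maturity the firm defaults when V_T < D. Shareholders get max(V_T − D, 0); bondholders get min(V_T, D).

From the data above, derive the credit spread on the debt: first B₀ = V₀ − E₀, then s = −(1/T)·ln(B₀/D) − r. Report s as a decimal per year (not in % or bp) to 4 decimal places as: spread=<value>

spread=0.0343

Apply the equity-as-call identities (strike 268.5618, horizon 5.4467 years):
d₁ = [ln(V₀/D) + (r + σ²/2)T] / (σ√T)
   = [ln(283.8005/268.5618) + (0.0718 + 0.5·0.3399²)·5.4467] / (0.3399·√5.4467)
   = [0.055190 + 0.705707] / 0.793264 = 0.959198
d₂ = d₁ − σ√T = 0.959198 − 0.793264 = 0.165934
N(d₁) = 0.831271,  N(d₂) = 0.565896,  e^(−rT) = 0.676331
E₀ = V₀·N(d₁) − D·e^(−rT)·N(d₂)
   = 283.8005·0.831271 − 268.5618·0.676331·0.565896 = 133.127656
B₀ = V₀ − E₀ = 283.8005 − 133.127656 = 150.672844
spread = −(1/T)·ln(B₀/D) − r = −(1/5.4467)·ln(150.672844/268.5618) − 0.0718 = 0.03431382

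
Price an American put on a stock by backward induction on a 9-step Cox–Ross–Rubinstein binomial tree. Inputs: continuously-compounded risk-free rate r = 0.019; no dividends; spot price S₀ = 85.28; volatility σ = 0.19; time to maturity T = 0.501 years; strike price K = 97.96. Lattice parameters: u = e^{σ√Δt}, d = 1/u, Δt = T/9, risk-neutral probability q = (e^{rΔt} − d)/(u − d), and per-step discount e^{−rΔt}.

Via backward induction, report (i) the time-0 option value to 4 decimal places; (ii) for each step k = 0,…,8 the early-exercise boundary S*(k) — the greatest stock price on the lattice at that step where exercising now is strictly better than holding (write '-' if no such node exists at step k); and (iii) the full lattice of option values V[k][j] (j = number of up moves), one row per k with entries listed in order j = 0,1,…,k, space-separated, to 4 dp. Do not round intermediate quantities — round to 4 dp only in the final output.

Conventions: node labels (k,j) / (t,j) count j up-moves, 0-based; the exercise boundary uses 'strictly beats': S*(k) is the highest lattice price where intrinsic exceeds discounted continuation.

Δt=0.05567  u=1.04585  d=0.95616  q=0.50059  discount=0.99894
step 9 (expiry): payoffs max(K−S,0) = 40.9922 35.6487 29.8040 23.4111 16.4185 8.7701 0.4042 0.0000 0.0000 0.0000
step 8: (k=8,j=0): S=59.5797, K−S=38.3803, hold=38.2768 ⇒ V=38.3803 exercise | (k=8,j=1): S=65.1681, K−S=32.7919, hold=32.6883 ⇒ V=32.7919 exercise | (k=8,j=2): S=71.2808, K−S=26.6792, hold=26.5756 ⇒ V=26.6792 exercise | (k=8,j=3): S=77.9668, K−S=19.9932, hold=19.8896 ⇒ V=19.9932 exercise | (k=8,j=4): S=85.2800, K−S=12.6800, hold=12.5764 ⇒ V=12.6800 exercise | (k=8,j=5): S=93.2791, K−S=4.6809, hold=4.5773 ⇒ V=4.6809 exercise | (k=8,j=6): S=102.0286, K−S=0.0000, hold=0.2016 ⇒ V=0.2016 continue | (k=8,j=7): S=111.5987, K−S=0.0000, hold=0.0000 ⇒ V=0.0000 continue | (k=8,j=8): S=122.0664, K−S=0.0000, hold=0.0000 ⇒ V=0.0000 continue  boundary S*=93.2791
step 7: (k=7,j=0): S=62.3113, K−S=35.6487, hold=35.5452 ⇒ V=35.6487 exercise | (k=7,j=1): S=68.1560, K−S=29.8040, hold=29.7005 ⇒ V=29.8040 exercise | (k=7,j=2): S=74.5489, K−S=23.4111, hold=23.3075 ⇒ V=23.4111 exercise | (k=7,j=3): S=81.5415, K−S=16.4185, hold=16.3150 ⇒ V=16.4185 exercise | (k=7,j=4): S=89.1899, K−S=8.7701, hold=8.6665 ⇒ V=8.7701 exercise | (k=7,j=5): S=97.5558, K−S=0.4042, hold=2.4360 ⇒ V=2.4360 continue | (k=7,j=6): S=106.7064, K−S=0.0000, hold=0.1006 ⇒ V=0.1006 continue | (k=7,j=7): S=116.7153, K−S=0.0000, hold=0.0000 ⇒ V=0.0000 continue  boundary S*=89.1899
step 6: (k=6,j=0): S=65.1681, K−S=32.7919, hold=32.6883 ⇒ V=32.7919 exercise | (k=6,j=1): S=71.2808, K−S=26.6792, hold=26.5756 ⇒ V=26.6792 exercise | (k=6,j=2): S=77.9668, K−S=19.9932, hold=19.8896 ⇒ V=19.9932 exercise | (k=6,j=3): S=85.2800, K−S=12.6800, hold=12.5764 ⇒ V=12.6800 exercise | (k=6,j=4): S=93.2791, K−S=4.6809, hold=5.5934 ⇒ V=5.5934 continue | (k=6,j=5): S=102.0286, K−S=0.0000, hold=1.2656 ⇒ V=1.2656 continue | (k=6,j=6): S=111.5987, K−S=0.0000, hold=0.0502 ⇒ V=0.0502 continue  boundary S*=85.2800
step 5: (k=5,j=0): S=68.1560, K−S=29.8040, hold=29.7005 ⇒ V=29.8040 exercise | (k=5,j=1): S=74.5489, K−S=23.4111, hold=23.3075 ⇒ V=23.4111 exercise | (k=5,j=2): S=81.5415, K−S=16.4185, hold=16.3150 ⇒ V=16.4185 exercise | (k=5,j=3): S=89.1899, K−S=8.7701, hold=9.1228 ⇒ V=9.1228 continue | (k=5,j=4): S=97.5558, K−S=0.4042, hold=3.4233 ⇒ V=3.4233 continue | (k=5,j=5): S=106.7064, K−S=0.0000, hold=0.6565 ⇒ V=0.6565 continue  boundary S*=81.5415
step 4: (k=4,j=0): S=71.2808, K−S=26.6792, hold=26.5756 ⇒ V=26.6792 exercise | (k=4,j=1): S=77.9668, K−S=19.9932, hold=19.8896 ⇒ V=19.9932 exercise | (k=4,j=2): S=85.2800, K−S=12.6800, hold=12.7528 ⇒ V=12.7528 continue | (k=4,j=3): S=93.2791, K−S=4.6809, hold=6.2630 ⇒ V=6.2630 continue | (k=4,j=4): S=102.0286, K−S=0.0000, hold=2.0361 ⇒ V=2.0361 continue  boundary S*=77.9668
step 3: (k=3,j=0): S=74.5489, K−S=23.4111, hold=23.3075 ⇒ V=23.4111 exercise | (k=3,j=1): S=81.5415, K−S=16.4185, hold=16.3514 ⇒ V=16.4185 exercise | (k=3,j=2): S=89.1899, K−S=8.7701, hold=9.4940 ⇒ V=9.4940 continue | (k=3,j=3): S=97.5558, K−S=0.4042, hold=4.1427 ⇒ V=4.1427 continue  boundary S*=81.5415
step 2: (k=2,j=0): S=77.9668, K−S=19.9932, hold=19.8896 ⇒ V=19.9932 exercise | (k=2,j=1): S=85.2800, K−S=12.6800, hold=12.9385 ⇒ V=12.9385 continue | (k=2,j=2): S=93.2791, K−S=4.6809, hold=6.8080 ⇒ V=6.8080 continue  boundary S*=77.9668
step 1: (k=1,j=0): S=81.5415, K−S=16.4185, hold=16.4442 ⇒ V=16.4442 continue | (k=1,j=1): S=89.1899, K−S=8.7701, hold=9.8591 ⇒ V=9.8591 continue  boundary S*=-
step 0: (k=0,j=0): S=85.2800, K−S=12.6800, hold=13.1339 ⇒ V=13.1339 continue  boundary S*=-

price = 13.1339
boundary = - - 77.9668 81.5415 77.9668 81.5415 85.2800 89.1899 93.2791
tree:
13.1339
16.4442 9.8591
19.9932 12.9385 6.8080
23.4111 16.4185 9.4940 4.1427
26.6792 19.9932 12.7528 6.2630 2.0361
29.8040 23.4111 16.4185 9.1228 3.4233 0.6565
32.7919 26.6792 19.9932 12.6800 5.5934 1.2656 0.0502
35.6487 29.8040 23.4111 16.4185 8.7701 2.4360 0.1006 0.0000
38.3803 32.7919 26.6792 19.9932 12.6800 4.6809 0.2016 0.0000 0.0000
40.9922 35.6487 29.8040 23.4111 16.4185 8.7701 0.4042 0.0000 0.0000 0.0000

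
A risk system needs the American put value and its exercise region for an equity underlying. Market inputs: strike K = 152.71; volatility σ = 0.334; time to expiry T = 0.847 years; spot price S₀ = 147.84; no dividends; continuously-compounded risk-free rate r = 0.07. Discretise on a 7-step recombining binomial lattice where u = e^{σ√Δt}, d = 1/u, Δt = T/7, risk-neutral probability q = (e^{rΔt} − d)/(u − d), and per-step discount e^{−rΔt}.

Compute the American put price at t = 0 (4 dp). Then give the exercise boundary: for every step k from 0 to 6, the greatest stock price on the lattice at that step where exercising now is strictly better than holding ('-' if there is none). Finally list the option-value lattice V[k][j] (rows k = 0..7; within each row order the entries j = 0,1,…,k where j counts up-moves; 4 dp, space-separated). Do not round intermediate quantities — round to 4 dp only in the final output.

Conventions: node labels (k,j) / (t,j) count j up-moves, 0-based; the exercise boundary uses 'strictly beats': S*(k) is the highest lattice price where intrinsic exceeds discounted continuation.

params: Δt=0.12100 u=1.12320 d=0.89031 q=0.50751 e^(-rΔt)=0.99157
t_7 payoffs: 87.1572 70.0100 48.3773 21.0861 0.0000 0.0000 0.0000 0.0000
t_6: node(6,0) S=73.6289 payoff=79.0811 vs cont=77.7931 → 79.0811 [stop]  node(6,1) S=92.8887 payoff=59.8213 vs cont=58.5333 → 59.8213 [stop]  node(6,2) S=117.1865 payoff=35.5235 vs cont=34.2355 → 35.5235 [stop]  node(6,3) S=147.8400 payoff=4.8700 vs cont=10.2971 → 10.2971 [wait]  node(6,4) S=186.5118 payoff=0.0000 vs cont=0.0000 → 0.0000 [wait]  node(6,5) S=235.2994 payoff=0.0000 vs cont=0.0000 → 0.0000 [wait]  node(6,6) S=296.8489 payoff=0.0000 vs cont=0.0000 → 0.0000 [wait]  ⇒ S*(6)=117.1865
t_5: node(5,0) S=82.7000 payoff=70.0100 vs cont=68.7220 → 70.0100 [stop]  node(5,1) S=104.3327 payoff=48.3773 vs cont=47.0894 → 48.3773 [stop]  node(5,2) S=131.6239 payoff=21.0861 vs cont=22.5292 → 22.5292 [wait]  node(5,3) S=166.0539 payoff=0.0000 vs cont=5.0284 → 5.0284 [wait]  node(5,4) S=209.4902 payoff=0.0000 vs cont=0.0000 → 0.0000 [wait]  node(5,5) S=264.2884 payoff=0.0000 vs cont=0.0000 → 0.0000 [wait]  ⇒ S*(5)=104.3327
t_4: node(4,0) S=92.8887 payoff=59.8213 vs cont=58.5333 → 59.8213 [stop]  node(4,1) S=117.1865 payoff=35.5235 vs cont=34.9617 → 35.5235 [stop]  node(4,2) S=147.8400 payoff=4.8700 vs cont=13.5323 → 13.5323 [wait]  node(4,3) S=186.5118 payoff=0.0000 vs cont=2.4556 → 2.4556 [wait]  node(4,4) S=235.2994 payoff=0.0000 vs cont=0.0000 → 0.0000 [wait]  ⇒ S*(4)=117.1865
t_3: node(3,0) S=104.3327 payoff=48.3773 vs cont=47.0894 → 48.3773 [stop]  node(3,1) S=131.6239 payoff=21.0861 vs cont=24.1572 → 24.1572 [wait]  node(3,2) S=166.0539 payoff=0.0000 vs cont=7.8440 → 7.8440 [wait]  node(3,3) S=209.4902 payoff=0.0000 vs cont=1.1991 → 1.1991 [wait]  ⇒ S*(3)=104.3327
t_2: node(2,0) S=117.1865 payoff=35.5235 vs cont=35.7810 → 35.7810 [wait]  node(2,1) S=147.8400 payoff=4.8700 vs cont=15.7442 → 15.7442 [wait]  node(2,2) S=186.5118 payoff=0.0000 vs cont=4.4339 → 4.4339 [wait]  ⇒ S*(2)=-
t_1: node(1,0) S=131.6239 payoff=21.0861 vs cont=25.3961 → 25.3961 [wait]  node(1,1) S=166.0539 payoff=0.0000 vs cont=9.9197 → 9.9197 [wait]  ⇒ S*(1)=-
t_0: node(0,0) S=147.8400 payoff=4.8700 vs cont=17.3937 → 17.3937 [wait]  ⇒ S*(0)=-

price = 17.3937
boundary = - - - 104.3327 117.1865 104.3327 117.1865
tree:
17.3937
25.3961 9.9197
35.7810 15.7442 4.4339
48.3773 24.1572 7.8440 1.1991
59.8213 35.5235 13.5323 2.4556 0.0000
70.0100 48.3773 22.5292 5.0284 0.0000 0.0000
79.0811 59.8213 35.5235 10.2971 0.0000 0.0000 0.0000
87.1572 70.0100 48.3773 21.0861 0.0000 0.0000 0.0000 0.0000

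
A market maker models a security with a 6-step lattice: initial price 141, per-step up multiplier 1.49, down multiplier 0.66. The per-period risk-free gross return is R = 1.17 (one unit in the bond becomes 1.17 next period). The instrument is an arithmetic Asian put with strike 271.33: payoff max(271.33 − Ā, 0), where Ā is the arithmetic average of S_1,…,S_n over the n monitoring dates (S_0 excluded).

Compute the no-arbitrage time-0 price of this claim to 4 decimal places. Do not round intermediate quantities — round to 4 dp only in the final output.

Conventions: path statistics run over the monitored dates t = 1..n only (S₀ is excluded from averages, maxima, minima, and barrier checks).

price = 29.4218

With p* = (R−d)/(u−d) = 0.6145, sum probability × payoff across the paths and divide by R^6.
Enumerate all 2^6 = 64 price paths (U = up ×1.49, D = down ×0.66); each path with k up-moves has probability p*^k·(1−p*)^(6−k).
DDDDDD: Ā=41.8472, payoff=229.4828, prob=0.003284
UDDDDD: Ā=94.4732, payoff=176.8568, prob=0.005234
DUDDDD: Ā=74.9682, payoff=196.3618, prob=0.005234
UUDDDD: Ā=169.2463, payoff=102.0837, prob=0.008342
DDUDDD: Ā=62.0949, payoff=209.2351, prob=0.005234
UDUDDD: Ā=140.1838, payoff=131.1462, prob=0.008342
DUUDDD: Ā=120.6788, payoff=150.6512, prob=0.008342
UUUDDD: Ā=272.4416, payoff=0.0000, prob=0.013295
DDDUDD: Ā=53.5985, payoff=217.7315, prob=0.005234
UDDUDD: Ā=121.0026, payoff=150.3274, prob=0.008342
DUDUDD: Ā=101.4976, payoff=169.8324, prob=0.008342
UUDUDD: Ā=229.1386, payoff=42.1914, prob=0.013295
DDUUDD: Ā=88.6243, payoff=182.7057, prob=0.008342
UDUUDD: Ā=200.0761, payoff=71.2539, prob=0.013295
DUUUDD: Ā=180.5711, payoff=90.7589, prob=0.013295
UUUUDD: Ā=407.6530, payoff=0.0000, prob=0.021189
DDDDUD: Ā=47.9909, payoff=223.3391, prob=0.005234
UDDDUD: Ā=108.3430, payoff=162.9870, prob=0.008342
DUDDUD: Ā=88.8380, payoff=182.4920, prob=0.008342
UUDDUD: Ā=200.5585, payoff=70.7715, prob=0.013295
DDUDUD: Ā=75.9647, payoff=195.3653, prob=0.008342
UDUDUD: Ā=171.4961, payoff=99.8339, prob=0.013295
DUUDUD: Ā=151.9911, payoff=119.3389, prob=0.013295
UUUDUD: Ā=343.1314, payoff=0.0000, prob=0.021189
DDDUUD: Ā=67.4683, payoff=203.8617, prob=0.008342
UDDUUD: Ā=152.3149, payoff=119.0151, prob=0.013295
DUDUUD: Ā=132.8099, payoff=138.5201, prob=0.013295
UUDUUD: Ā=299.8284, payoff=0.0000, prob=0.021189
DDUUUD: Ā=119.9366, payoff=151.3934, prob=0.013295
UDUUUD: Ā=270.7659, payoff=0.5641, prob=0.021189
DUUUUD: Ā=251.2609, payoff=20.0691, prob=0.021189
UUUUUD: Ā=567.2406, payoff=0.0000, prob=0.033770
DDDDDU: Ā=44.2898, payoff=227.0402, prob=0.005234
UDDDDU: Ā=99.9877, payoff=171.3423, prob=0.008342
DUDDDU: Ā=80.4827, payoff=190.8473, prob=0.008342
UUDDDU: Ā=181.6957, payoff=89.6343, prob=0.013295
DDUDDU: Ā=67.6094, payoff=203.7206, prob=0.008342
UDUDDU: Ā=152.6333, payoff=118.6967, prob=0.013295
DUUDDU: Ā=133.1283, payoff=138.2017, prob=0.013295
UUUDDU: Ā=300.5472, payoff=0.0000, prob=0.021189
DDDUDU: Ā=59.1130, payoff=212.2170, prob=0.008342
UDDUDU: Ā=133.4521, payoff=137.8779, prob=0.013295
DUDUDU: Ā=113.9471, payoff=157.3829, prob=0.013295
UUDUDU: Ā=257.2441, payoff=14.0859, prob=0.021189
DDUUDU: Ā=101.0738, payoff=170.2562, prob=0.013295
UDUUDU: Ā=228.1817, payoff=43.1483, prob=0.021189
DUUUDU: Ā=208.6767, payoff=62.6533, prob=0.021189
UUUUDU: Ā=471.1034, payoff=0.0000, prob=0.033770
DDDDUU: Ā=53.5054, payoff=217.8246, prob=0.008342
UDDDUU: Ā=120.7925, payoff=150.5375, prob=0.013295
DUDDUU: Ā=101.2875, payoff=170.0425, prob=0.013295
UUDDUU: Ā=228.6641, payoff=42.6659, prob=0.021189
DDUDUU: Ā=88.4142, payoff=182.9158, prob=0.013295
UDUDUU: Ā=199.6017, payoff=71.7283, prob=0.021189
DUUDUU: Ā=180.0967, payoff=91.2333, prob=0.021189
UUUDUU: Ā=406.5819, payoff=0.0000, prob=0.033770
DDDUUU: Ā=79.9178, payoff=191.4122, prob=0.013295
UDDUUU: Ā=180.4205, payoff=90.9095, prob=0.021189
DUDUUU: Ā=160.9155, payoff=110.4145, prob=0.021189
UUDUUU: Ā=363.2789, payoff=0.0000, prob=0.033770
DDUUUU: Ā=148.0422, payoff=123.2878, prob=0.021189
UDUUUU: Ā=334.2164, payoff=0.0000, prob=0.033770
DUUUUU: Ā=314.7114, payoff=0.0000, prob=0.033770
UUUUUU: Ā=710.4848, payoff=0.0000, prob=0.053821
Price = Σ prob·payoff / R^6 = 75.471745 / 2.565164 = 29.4218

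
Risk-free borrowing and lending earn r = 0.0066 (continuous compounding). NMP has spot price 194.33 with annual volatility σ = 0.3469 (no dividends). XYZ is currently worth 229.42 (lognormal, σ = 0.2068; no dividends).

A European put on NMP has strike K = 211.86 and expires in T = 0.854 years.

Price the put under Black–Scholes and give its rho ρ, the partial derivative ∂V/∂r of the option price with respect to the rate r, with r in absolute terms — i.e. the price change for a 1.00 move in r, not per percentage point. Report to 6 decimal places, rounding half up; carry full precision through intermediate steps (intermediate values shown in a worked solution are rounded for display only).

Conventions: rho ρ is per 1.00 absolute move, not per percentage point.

price = 34.763150
ρ = -118.719003

σ√T = 0.3469·√0.854 = 0.320578
d₁ = (ln(S/K) + (r+σ²/2)T) / (σ√T) = (ln(194.33/211.86) + (0.0066+0.3469²/2)·0.854) / 0.320578 = (-0.086368 + 0.057021) / 0.320578 = -0.091543
d₂ = d₁ − σ√T = -0.091543 − 0.320578 = -0.412120
e^{−rT} = 0.994379
N(−d₁) = 0.536469,  N(−d₂) = 0.659874
Put price V = K·e^{−rT}·N(−d₂) − S·N(−d₁) = 139.015225 − 104.252076 = 34.763150
ρ = −K·T·e^{−rT}·N(−d₂) = -118.719003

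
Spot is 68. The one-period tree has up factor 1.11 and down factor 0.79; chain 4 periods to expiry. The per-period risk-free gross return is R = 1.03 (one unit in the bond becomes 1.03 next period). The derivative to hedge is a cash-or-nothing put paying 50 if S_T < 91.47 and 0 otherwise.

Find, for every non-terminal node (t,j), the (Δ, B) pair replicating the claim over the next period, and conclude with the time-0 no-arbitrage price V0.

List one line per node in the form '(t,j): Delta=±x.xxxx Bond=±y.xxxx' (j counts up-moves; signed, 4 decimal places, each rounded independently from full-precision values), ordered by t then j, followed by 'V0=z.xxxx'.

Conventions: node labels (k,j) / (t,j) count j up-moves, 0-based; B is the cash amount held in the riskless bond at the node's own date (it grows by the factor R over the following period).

Since d<R<u, set p* = (R−d)/(u−d) = 0.7500; price each node as the discounted p*-expectation of its children.
Payoffs at expiry: V(4,0)=50.0000, V(4,1)=50.0000, V(4,2)=50.0000, V(4,3)=50.0000, V(4,4)=0.0000
(3,0): S=33.5267. Δ = (V_up−V_dn)/(S_up−S_dn) = (50.0000−50.0000)/(37.2146−26.4861) = 0.0000. V = [p*·50.0000 + (1−p*)·50.0000]/1.03 = 48.5437. B = V − Δ·S = 48.5437.
(3,1): S=47.1071. Δ = (V_up−V_dn)/(S_up−S_dn) = (50.0000−50.0000)/(52.2888−37.2146) = 0.0000. V = [p*·50.0000 + (1−p*)·50.0000]/1.03 = 48.5437. B = V − Δ·S = 48.5437.
(3,2): S=66.1884. Δ = (V_up−V_dn)/(S_up−S_dn) = (50.0000−50.0000)/(73.4691−52.2888) = 0.0000. V = [p*·50.0000 + (1−p*)·50.0000]/1.03 = 48.5437. B = V − Δ·S = 48.5437.
(3,3): S=92.9989. Δ = (V_up−V_dn)/(S_up−S_dn) = (0.0000−50.0000)/(103.2288−73.4691) = -1.6801. V = [p*·0.0000 + (1−p*)·50.0000]/1.03 = 12.1359. B = V − Δ·S = 168.3859.
(2,0): S=42.4388. Δ = (V_up−V_dn)/(S_up−S_dn) = (48.5437−48.5437)/(47.1071−33.5267) = 0.0000. V = [p*·48.5437 + (1−p*)·48.5437]/1.03 = 47.1298. B = V − Δ·S = 47.1298.
(2,1): S=59.6292. Δ = (V_up−V_dn)/(S_up−S_dn) = (48.5437−48.5437)/(66.1884−47.1071) = 0.0000. V = [p*·48.5437 + (1−p*)·48.5437]/1.03 = 47.1298. B = V − Δ·S = 47.1298.
(2,2): S=83.7828. Δ = (V_up−V_dn)/(S_up−S_dn) = (12.1359−48.5437)/(92.9989−66.1884) = -1.3580. V = [p*·12.1359 + (1−p*)·48.5437]/1.03 = 20.6193. B = V − Δ·S = 134.3936.
(1,0): S=53.7200. Δ = (V_up−V_dn)/(S_up−S_dn) = (47.1298−47.1298)/(59.6292−42.4388) = 0.0000. V = [p*·47.1298 + (1−p*)·47.1298]/1.03 = 45.7571. B = V − Δ·S = 45.7571.
(1,1): S=75.4800. Δ = (V_up−V_dn)/(S_up−S_dn) = (20.6193−47.1298)/(83.7828−59.6292) = -1.0976. V = [p*·20.6193 + (1−p*)·47.1298]/1.03 = 26.4533. B = V − Δ·S = 109.2987.
(0,0): S=68.0000. Δ = (V_up−V_dn)/(S_up−S_dn) = (26.4533−45.7571)/(75.4800−53.7200) = -0.8871. V = [p*·26.4533 + (1−p*)·45.7571]/1.03 = 30.3682. B = V − Δ·S = 90.6925.
Verification: the root portfolio costs Δ(0,0)·S0 + B(0,0) = 30.3682, matching V0.

(0,0): Delta=-0.8871 Bond=90.6925
(1,0): Delta=0.0000 Bond=45.7571
(1,1): Delta=-1.0976 Bond=109.2987
(2,0): Delta=0.0000 Bond=47.1298
(2,1): Delta=0.0000 Bond=47.1298
(2,2): Delta=-1.3580 Bond=134.3936
(3,0): Delta=0.0000 Bond=48.5437
(3,1): Delta=0.0000 Bond=48.5437
(3,2): Delta=0.0000 Bond=48.5437
(3,3): Delta=-1.6801 Bond=168.3859
V0=30.3682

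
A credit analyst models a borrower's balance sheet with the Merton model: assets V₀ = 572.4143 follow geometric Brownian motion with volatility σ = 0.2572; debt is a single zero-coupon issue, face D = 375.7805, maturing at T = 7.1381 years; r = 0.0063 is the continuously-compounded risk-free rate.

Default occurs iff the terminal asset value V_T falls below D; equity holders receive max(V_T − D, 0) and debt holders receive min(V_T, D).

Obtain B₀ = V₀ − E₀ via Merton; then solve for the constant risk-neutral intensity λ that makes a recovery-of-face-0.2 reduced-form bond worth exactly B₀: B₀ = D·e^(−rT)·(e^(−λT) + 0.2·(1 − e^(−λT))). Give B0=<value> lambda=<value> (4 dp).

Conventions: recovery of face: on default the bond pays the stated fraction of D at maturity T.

With assets at 572.4143 and a single debt payment of 375.7805 at 7.1381 years:
d₁ = [ln(V₀/D) + (r + σ²/2)T] / (σ√T)
   = [ln(572.4143/375.7805) + (0.0063 + 0.5·0.2572²)·7.1381] / (0.2572·√7.1381)
   = [0.420858 + 0.281069] / 0.687167 = 1.021480
d₂ = d₁ − σ√T = 1.021480 − 0.687167 = 0.334313
N(d₁) = 0.846486,  N(d₂) = 0.630928,  e^(−rT) = 0.956026
E₀ = V₀·N(d₁) − D·e^(−rT)·N(d₂)
   = 572.4143·0.846486 − 375.7805·0.956026·0.630928 = 257.876184
B₀ = V₀ − E₀ = 572.4143 − 257.876184 = 314.538116
e^(−λT) = (B₀·e^(rT)/D − 0.2)/(1 − 0.2) = (314.5381·1.045997/375.7805 − 0.2)/0.8 = 0.84440802
λ = −ln(0.84440802)/7.1381 = 0.023693

B0=314.5381 lambda=0.0237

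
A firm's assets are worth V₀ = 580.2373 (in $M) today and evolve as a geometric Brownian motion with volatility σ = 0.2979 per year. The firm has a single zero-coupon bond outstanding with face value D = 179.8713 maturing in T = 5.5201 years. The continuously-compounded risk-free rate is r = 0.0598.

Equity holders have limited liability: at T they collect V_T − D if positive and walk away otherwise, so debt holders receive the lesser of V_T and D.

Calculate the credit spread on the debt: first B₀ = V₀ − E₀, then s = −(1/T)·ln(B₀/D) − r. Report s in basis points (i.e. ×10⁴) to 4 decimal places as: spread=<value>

spread=14.6571

Apply the equity-as-call identities (strike 179.8713, horizon 5.5201 years):
d₁ = [ln(V₀/D) + (r + σ²/2)T] / (σ√T)
   = [ln(580.2373/179.8713) + (0.0598 + 0.5·0.2979²)·5.5201] / (0.2979·√5.5201)
   = [1.171196 + 0.575041] / 0.699913 = 2.494934
d₂ = d₁ − σ√T = 2.494934 − 0.699913 = 1.795021
N(d₁) = 0.993701,  N(d₂) = 0.963675,  e^(−rT) = 0.718850
E₀ = V₀·N(d₁) − D·e^(−rT)·N(d₂)
   = 580.2373·0.993701 − 179.8713·0.718850·0.963675 = 451.978674
B₀ = V₀ − E₀ = 580.2373 − 451.978674 = 128.258626
spread = −(1/T)·ln(B₀/D) − r = −(1/5.5201)·ln(128.258626/179.8713) − 0.0598 = 0.00146571
in basis points: 0.00146571 × 10⁴ = 14.6571 bp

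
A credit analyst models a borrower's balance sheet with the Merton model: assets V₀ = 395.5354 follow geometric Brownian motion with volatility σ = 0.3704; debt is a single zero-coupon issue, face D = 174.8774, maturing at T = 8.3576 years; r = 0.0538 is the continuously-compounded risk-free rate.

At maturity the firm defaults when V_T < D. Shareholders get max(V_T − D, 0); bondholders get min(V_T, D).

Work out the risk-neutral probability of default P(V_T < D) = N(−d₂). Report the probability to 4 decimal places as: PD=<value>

Equity is a call on the firm's assets struck at D = 174.8774:
d₁ = [ln(V₀/D) + (r + σ²/2)T] / (σ√T)
   = [ln(395.5354/174.8774) + (0.0538 + 0.5·0.3704²)·8.3576] / (0.3704·√8.3576)
   = [0.816155 + 1.022954] / 1.070808 = 1.717496
d₂ = d₁ − σ√T = 1.717496 − 1.070808 = 0.646688
risk-neutral PD = N(−d₂) = N(-0.646688) = 0.258917

PD=0.2589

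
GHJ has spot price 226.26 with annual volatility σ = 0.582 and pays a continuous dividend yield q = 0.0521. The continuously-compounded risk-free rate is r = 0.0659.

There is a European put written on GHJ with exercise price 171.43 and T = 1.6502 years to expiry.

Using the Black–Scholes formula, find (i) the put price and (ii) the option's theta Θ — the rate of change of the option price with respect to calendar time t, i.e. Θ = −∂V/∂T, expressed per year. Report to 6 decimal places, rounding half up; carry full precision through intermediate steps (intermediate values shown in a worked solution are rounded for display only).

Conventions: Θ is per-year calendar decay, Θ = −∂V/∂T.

price = 29.700297
Θ = -11.305905

σ√T = 0.582·√1.6502 = 0.747638
d₁ = (ln(S/K) + (r−q+σ²/2)T) / (σ√T) = (ln(226.26/171.43) + (0.0659−0.0521+0.582²/2)·1.6502) / 0.747638 = (0.277510 + 0.302254) / 0.747638 = 0.775461
d₂ = d₁ − σ√T = 0.775461 − 0.747638 = 0.027823
e^{−rT} = 0.896956
e^{−qT} = 0.917617
N(−d₁) = 0.219034,  N(−d₂) = 0.488902
Put price V = K·e^{−rT}·N(−d₂) − S·e^{−qT}·N(−d₁) = 75.176082 − 45.475785 = 29.700297
φ(d₁) = (1/√(2π))·e^{−d₁²/2} = 0.295346
Θ = −S·e^{−qT}·φ(d₁)·σ/(2√T) − q·S·e^{−qT}·N(−d₁) + r·K·e^{−rT}·N(−d₂) = −13.890720 − 2.369288 + 4.954104 = -11.305905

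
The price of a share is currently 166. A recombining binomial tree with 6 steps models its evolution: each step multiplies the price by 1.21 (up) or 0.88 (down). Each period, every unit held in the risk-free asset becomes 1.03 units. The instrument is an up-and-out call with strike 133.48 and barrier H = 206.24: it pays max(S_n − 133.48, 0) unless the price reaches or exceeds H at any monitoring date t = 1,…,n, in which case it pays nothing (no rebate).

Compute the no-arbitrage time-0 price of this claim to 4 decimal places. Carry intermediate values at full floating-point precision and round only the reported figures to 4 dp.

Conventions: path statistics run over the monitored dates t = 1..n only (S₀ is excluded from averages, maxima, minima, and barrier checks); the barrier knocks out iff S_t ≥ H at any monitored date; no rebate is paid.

Under the martingale measure an up-move has probability p* = 0.4545; value the claim as the probability-weighted average of per-path payoffs, discounted 6 periods at R = 1.03.
Enumerate all 2^6 = 64 price paths (U = up ×1.21, D = down ×0.88); each path with k up-moves has probability p*^k·(1−p*)^(6−k).
DDDDDD: M=146.0800, payoff=0.0000, prob=0.026336
UDDDDD: M=200.8600, payoff=0.0000, prob=0.021947
DUDDDD: M=176.7568, payoff=0.0000, prob=0.021947
UUDDDD: M=243.0406, payoff=0.0000, prob=0.018289
DDUDDD: M=155.5460, payoff=0.0000, prob=0.021947
UDUDDD: M=213.8757, payoff=0.0000, prob=0.018289
DUUDDD: M=213.8757, payoff=0.0000, prob=0.018289
UUUDDD: M=294.0791, payoff=0.0000, prob=0.015241
DDDUDD: M=146.0800, payoff=0.0000, prob=0.021947
UDDUDD: M=200.8600, payoff=12.2703, prob=0.018289
DUDUDD: M=188.2106, payoff=12.2703, prob=0.018289
UUDUDD: M=258.7896, payoff=0.0000, prob=0.015241
DDUUDD: M=188.2106, payoff=12.2703, prob=0.018289
UDUUDD: M=258.7896, payoff=0.0000, prob=0.015241
DUUUDD: M=258.7896, payoff=0.0000, prob=0.015241
UUUUDD: M=355.8357, payoff=0.0000, prob=0.012701
DDDDUD: M=146.0800, payoff=0.0000, prob=0.021947
UDDDUD: M=200.8600, payoff=12.2703, prob=0.018289
DUDDUD: M=176.7568, payoff=12.2703, prob=0.018289
UUDDUD: M=243.0406, payoff=0.0000, prob=0.015241
DDUDUD: M=165.6254, payoff=12.2703, prob=0.018289
UDUDUD: M=227.7349, payoff=0.0000, prob=0.015241
DUUDUD: M=227.7349, payoff=0.0000, prob=0.015241
UUUDUD: M=313.1355, payoff=0.0000, prob=0.012701
DDDUUD: M=165.6254, payoff=12.2703, prob=0.018289
UDDUUD: M=227.7349, payoff=0.0000, prob=0.015241
DUDUUD: M=227.7349, payoff=0.0000, prob=0.015241
UUDUUD: M=313.1355, payoff=0.0000, prob=0.012701
DDUUUD: M=227.7349, payoff=0.0000, prob=0.015241
UDUUUD: M=313.1355, payoff=0.0000, prob=0.012701
DUUUUD: M=313.1355, payoff=0.0000, prob=0.012701
UUUUUD: M=430.5612, payoff=0.0000, prob=0.010584
DDDDDU: M=146.0800, payoff=0.0000, prob=0.021947
UDDDDU: M=200.8600, payoff=12.2703, prob=0.018289
DUDDDU: M=176.7568, payoff=12.2703, prob=0.018289
UUDDDU: M=243.0406, payoff=0.0000, prob=0.015241
DDUDDU: M=155.5460, payoff=12.2703, prob=0.018289
UDUDDU: M=213.8757, payoff=0.0000, prob=0.015241
DUUDDU: M=213.8757, payoff=0.0000, prob=0.015241
UUUDDU: M=294.0791, payoff=0.0000, prob=0.012701
DDDUDU: M=146.0800, payoff=12.2703, prob=0.018289
UDDUDU: M=200.8600, payoff=66.9267, prob=0.015241
DUDUDU: M=200.4067, payoff=66.9267, prob=0.015241
UUDUDU: M=275.5592, payoff=0.0000, prob=0.012701
DDUUDU: M=200.4067, payoff=66.9267, prob=0.015241
UDUUDU: M=275.5592, payoff=0.0000, prob=0.012701
DUUUDU: M=275.5592, payoff=0.0000, prob=0.012701
UUUUDU: M=378.8939, payoff=0.0000, prob=0.010584
DDDDUU: M=146.0800, payoff=12.2703, prob=0.018289
UDDDUU: M=200.8600, payoff=66.9267, prob=0.015241
DUDDUU: M=200.4067, payoff=66.9267, prob=0.015241
UUDDUU: M=275.5592, payoff=0.0000, prob=0.012701
DDUDUU: M=200.4067, payoff=66.9267, prob=0.015241
UDUDUU: M=275.5592, payoff=0.0000, prob=0.012701
DUUDUU: M=275.5592, payoff=0.0000, prob=0.012701
UUUDUU: M=378.8939, payoff=0.0000, prob=0.010584
DDDUUU: M=200.4067, payoff=66.9267, prob=0.015241
UDDUUU: M=275.5592, payoff=0.0000, prob=0.012701
DUDUUU: M=275.5592, payoff=0.0000, prob=0.012701
UUDUUU: M=378.8939, payoff=0.0000, prob=0.010584
DDUUUU: M=275.5592, payoff=0.0000, prob=0.012701
UDUUUU: M=378.8939, payoff=0.0000, prob=0.010584
DUUUUU: M=378.8939, payoff=0.0000, prob=0.010584
UUUUUU: M=520.9791, payoff=0.0000, prob=0.008820
Price = Σ prob·payoff / R^6 = 9.833048 / 1.194052 = 8.2350

price = 8.2350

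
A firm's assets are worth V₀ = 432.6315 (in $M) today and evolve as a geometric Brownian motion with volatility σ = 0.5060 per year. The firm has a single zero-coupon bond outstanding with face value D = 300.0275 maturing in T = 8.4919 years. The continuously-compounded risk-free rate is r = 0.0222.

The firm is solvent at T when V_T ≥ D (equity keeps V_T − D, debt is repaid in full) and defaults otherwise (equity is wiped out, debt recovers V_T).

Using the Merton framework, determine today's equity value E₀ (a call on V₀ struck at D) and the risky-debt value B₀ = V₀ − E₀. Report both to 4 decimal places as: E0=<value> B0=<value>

E0=285.9877 B0=146.6438

With assets at 432.6315 and a single debt payment of 300.0275 at 8.4919 years:
d₁ = [ln(V₀/D) + (r + σ²/2)T] / (σ√T)
   = [ln(432.6315/300.0275) + (0.0222 + 0.5·0.5060²)·8.4919] / (0.5060·√8.4919)
   = [0.366012 + 1.275636] / 1.474528 = 1.113338
d₂ = d₁ − σ√T = 1.113338 − 1.474528 = -0.361189
N(d₁) = 0.867218,  N(d₂) = 0.358979,  e^(−rT) = 0.828184
E₀ = V₀·N(d₁) − D·e^(−rT)·N(d₂)
   = 432.6315·0.867218 − 300.0275·0.828184·0.358979 = 285.987675
B₀ = V₀ − E₀ = 432.6315 − 285.987675 = 146.643825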